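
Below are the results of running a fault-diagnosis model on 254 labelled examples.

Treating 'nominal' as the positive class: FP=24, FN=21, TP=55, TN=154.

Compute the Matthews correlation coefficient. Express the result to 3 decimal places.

0.582

MCC = (TP·TN − FP·FN) / √((TP+FP)(TP+FN)(TN+FP)(TN+FN))
Numerator = 55·154 − 24·21 = 7966
Denominator = √(79·76·178·175) = √187024600 = 13675.6938
MCC = 7966 / 13675.6938 = 0.582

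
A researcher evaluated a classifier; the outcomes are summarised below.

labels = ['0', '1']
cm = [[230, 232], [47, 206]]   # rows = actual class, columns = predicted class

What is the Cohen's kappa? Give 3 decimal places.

Observed agreement pₒ = trace/N = 436/715 = 0.6098
Expected agreement pₑ = Σ (rowᵢ·colᵢ)/N² = (462·277 + 253·438)/715² = 0.4671
κ = (pₒ − pₑ)/(1 − pₑ) = (0.6098 − 0.4671)/(1 − 0.4671) = 0.268

0.268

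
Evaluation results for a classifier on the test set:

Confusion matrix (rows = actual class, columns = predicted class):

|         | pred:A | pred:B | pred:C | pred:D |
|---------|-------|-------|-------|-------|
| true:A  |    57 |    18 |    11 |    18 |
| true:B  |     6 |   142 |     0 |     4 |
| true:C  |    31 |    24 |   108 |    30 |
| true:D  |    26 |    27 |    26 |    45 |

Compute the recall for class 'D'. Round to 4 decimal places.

Take TP from the diagonal, FP from the rest of the 'D' prediction marginal, FN from the rest of the 'D' actual marginal.
recall = TP/(TP+FN).
D: TP=45, FN=26+27+26=79 → 45/124 = 0.36290

0.3629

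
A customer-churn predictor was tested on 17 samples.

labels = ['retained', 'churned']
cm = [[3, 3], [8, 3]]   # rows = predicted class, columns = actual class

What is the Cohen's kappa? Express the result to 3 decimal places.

-0.191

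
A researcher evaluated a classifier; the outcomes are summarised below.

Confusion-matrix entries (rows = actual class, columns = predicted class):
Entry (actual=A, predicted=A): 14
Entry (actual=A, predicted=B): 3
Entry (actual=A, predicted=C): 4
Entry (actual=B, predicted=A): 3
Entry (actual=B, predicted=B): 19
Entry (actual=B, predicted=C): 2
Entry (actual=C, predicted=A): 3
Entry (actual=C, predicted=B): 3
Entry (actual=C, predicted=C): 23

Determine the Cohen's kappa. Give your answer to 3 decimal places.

Observed agreement pₒ = trace/N = 56/74 = 0.7568
Expected agreement pₑ = Σ (rowᵢ·colᵢ)/N² = (21·20 + 24·25 + 29·29)/74² = 0.3398
κ = (pₒ − pₑ)/(1 − pₑ) = (0.7568 − 0.3398)/(1 − 0.3398) = 0.632

0.632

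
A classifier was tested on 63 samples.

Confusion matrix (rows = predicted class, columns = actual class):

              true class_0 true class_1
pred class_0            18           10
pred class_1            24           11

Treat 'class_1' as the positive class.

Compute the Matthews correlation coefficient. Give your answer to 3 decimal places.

-0.045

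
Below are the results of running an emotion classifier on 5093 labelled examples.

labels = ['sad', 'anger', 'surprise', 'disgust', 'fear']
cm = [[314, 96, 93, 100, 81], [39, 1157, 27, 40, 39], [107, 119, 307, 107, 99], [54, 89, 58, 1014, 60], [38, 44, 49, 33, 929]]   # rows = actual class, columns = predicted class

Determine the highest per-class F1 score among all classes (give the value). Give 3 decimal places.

0.824

Per-class F1 score (2·TP/(2·TP+FP+FN)):
  sad: TP=314, FP=39+107+54+38=238, FN=96+93+100+81=370 → 628/1236 = 0.5081
  anger: TP=1157, FP=96+119+89+44=348, FN=39+27+40+39=145 → 2314/2807 = 0.8244
  surprise: TP=307, FP=93+27+58+49=227, FN=107+119+107+99=432 → 614/1273 = 0.4823
  disgust: TP=1014, FP=100+40+107+33=280, FN=54+89+58+60=261 → 2028/2569 = 0.7894
  fear: TP=929, FP=81+39+99+60=279, FN=38+44+49+33=164 → 1858/2301 = 0.8075
Highest is class 'anger' with F1 score = 0.824.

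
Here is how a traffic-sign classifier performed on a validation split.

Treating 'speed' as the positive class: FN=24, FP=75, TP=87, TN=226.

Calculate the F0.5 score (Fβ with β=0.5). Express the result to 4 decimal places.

0.5731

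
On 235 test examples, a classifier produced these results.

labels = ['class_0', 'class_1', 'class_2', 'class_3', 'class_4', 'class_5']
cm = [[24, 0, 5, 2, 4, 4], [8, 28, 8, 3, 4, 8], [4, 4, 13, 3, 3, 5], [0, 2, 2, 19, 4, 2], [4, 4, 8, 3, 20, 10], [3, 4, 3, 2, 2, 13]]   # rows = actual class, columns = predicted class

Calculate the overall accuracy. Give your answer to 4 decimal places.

0.4979

Accuracy = trace / total = (24+28+13+19+20+13=117) / 235 = 117/235 = 0.4979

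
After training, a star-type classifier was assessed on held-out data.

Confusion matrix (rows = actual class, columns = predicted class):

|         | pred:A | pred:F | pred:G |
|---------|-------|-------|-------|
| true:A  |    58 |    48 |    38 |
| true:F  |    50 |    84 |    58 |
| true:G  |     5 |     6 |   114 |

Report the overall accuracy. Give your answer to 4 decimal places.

0.5553

Accuracy = trace / total = (58+84+114=256) / 461 = 256/461 = 0.5553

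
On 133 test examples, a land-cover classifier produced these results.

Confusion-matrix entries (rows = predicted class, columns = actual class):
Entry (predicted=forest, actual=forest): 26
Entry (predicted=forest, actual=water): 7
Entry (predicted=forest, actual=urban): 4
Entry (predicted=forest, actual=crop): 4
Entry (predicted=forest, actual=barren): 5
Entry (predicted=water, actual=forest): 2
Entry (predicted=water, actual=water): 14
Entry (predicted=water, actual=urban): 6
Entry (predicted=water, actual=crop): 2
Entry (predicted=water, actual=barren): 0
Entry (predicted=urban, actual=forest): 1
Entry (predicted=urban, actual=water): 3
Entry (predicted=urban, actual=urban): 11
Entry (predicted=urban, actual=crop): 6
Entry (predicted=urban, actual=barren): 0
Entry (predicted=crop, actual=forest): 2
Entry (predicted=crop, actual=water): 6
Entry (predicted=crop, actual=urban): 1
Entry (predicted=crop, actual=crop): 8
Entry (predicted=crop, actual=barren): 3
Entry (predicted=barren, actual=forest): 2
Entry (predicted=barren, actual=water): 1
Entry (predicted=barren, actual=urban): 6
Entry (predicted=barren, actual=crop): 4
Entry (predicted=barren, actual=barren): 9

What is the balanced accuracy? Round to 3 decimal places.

0.499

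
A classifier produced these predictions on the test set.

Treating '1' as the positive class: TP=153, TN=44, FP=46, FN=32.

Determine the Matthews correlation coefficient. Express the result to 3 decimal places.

MCC = (TP·TN − FP·FN) / √((TP+FP)(TP+FN)(TN+FP)(TN+FN))
Numerator = 153·44 − 46·32 = 5260
Denominator = √(199·185·90·76) = √251814600 = 15868.6672
MCC = 5260 / 15868.6672 = 0.331

0.331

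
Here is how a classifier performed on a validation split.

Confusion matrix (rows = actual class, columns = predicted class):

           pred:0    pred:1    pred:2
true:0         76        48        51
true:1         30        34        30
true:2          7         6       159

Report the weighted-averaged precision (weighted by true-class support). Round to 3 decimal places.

0.608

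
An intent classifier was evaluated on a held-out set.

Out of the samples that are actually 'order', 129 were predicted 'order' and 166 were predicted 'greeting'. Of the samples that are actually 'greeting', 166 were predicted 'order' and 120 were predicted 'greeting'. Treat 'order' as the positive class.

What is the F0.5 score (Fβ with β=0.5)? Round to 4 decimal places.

0.4373

Fβ = (1+β²)·TP / ((1+β²)·TP + β²·FN + FP), with β²=1/4
= 1.25·129 / (1.25·129 + 0.25·166 + 166) = 0.4373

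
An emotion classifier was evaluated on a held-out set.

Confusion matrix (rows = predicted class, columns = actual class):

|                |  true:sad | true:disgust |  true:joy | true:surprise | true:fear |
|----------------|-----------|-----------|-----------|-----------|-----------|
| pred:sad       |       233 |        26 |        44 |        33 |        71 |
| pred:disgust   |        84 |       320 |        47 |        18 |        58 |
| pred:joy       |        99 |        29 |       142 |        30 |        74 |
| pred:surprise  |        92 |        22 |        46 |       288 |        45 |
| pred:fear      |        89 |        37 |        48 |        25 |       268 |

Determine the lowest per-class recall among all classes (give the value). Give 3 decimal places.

Per-class recall (TP/(TP+FN)):
  sad: TP=233, FN=84+99+92+89=364 → 233/597 = 0.3903
  disgust: TP=320, FN=26+29+22+37=114 → 320/434 = 0.7373
  joy: TP=142, FN=44+47+46+48=185 → 142/327 = 0.4343
  surprise: TP=288, FN=33+18+30+25=106 → 288/394 = 0.7310
  fear: TP=268, FN=71+58+74+45=248 → 268/516 = 0.5194
Lowest is class 'sad' with recall = 0.390.

0.390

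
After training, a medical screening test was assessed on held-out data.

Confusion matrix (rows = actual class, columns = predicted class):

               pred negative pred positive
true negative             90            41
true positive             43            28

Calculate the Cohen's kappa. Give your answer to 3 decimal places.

0.082

Observed agreement pₒ = trace/N = 118/202 = 0.5842
Expected agreement pₑ = Σ (rowᵢ·colᵢ)/N² = (131·133 + 71·69)/202² = 0.5471
κ = (pₒ − pₑ)/(1 − pₑ) = (0.5842 − 0.5471)/(1 − 0.5471) = 0.082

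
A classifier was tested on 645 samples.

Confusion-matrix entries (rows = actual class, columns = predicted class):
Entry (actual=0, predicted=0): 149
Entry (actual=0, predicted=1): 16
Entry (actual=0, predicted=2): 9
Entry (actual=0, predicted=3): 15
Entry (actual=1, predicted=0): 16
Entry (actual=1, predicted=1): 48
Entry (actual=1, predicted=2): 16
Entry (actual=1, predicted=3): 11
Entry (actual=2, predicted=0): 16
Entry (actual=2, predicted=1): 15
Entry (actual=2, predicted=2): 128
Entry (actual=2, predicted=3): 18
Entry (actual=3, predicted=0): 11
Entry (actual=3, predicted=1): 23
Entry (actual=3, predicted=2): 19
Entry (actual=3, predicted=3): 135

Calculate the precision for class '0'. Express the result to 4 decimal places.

Take TP from the diagonal, FP from the rest of the '0' prediction marginal, FN from the rest of the '0' actual marginal.
precision = TP/(TP+FP).
0: TP=149, FP=16+16+11=43 → 149/192 = 0.77604

0.7760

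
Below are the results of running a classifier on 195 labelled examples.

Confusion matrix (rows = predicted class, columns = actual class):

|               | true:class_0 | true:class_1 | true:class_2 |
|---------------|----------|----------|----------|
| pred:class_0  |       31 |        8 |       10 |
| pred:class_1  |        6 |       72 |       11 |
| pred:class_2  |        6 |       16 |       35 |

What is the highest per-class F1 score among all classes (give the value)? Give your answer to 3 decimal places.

0.778

Per-class F1 score (2·TP/(2·TP+FP+FN)):
  class_0: TP=31, FP=8+10=18, FN=6+6=12 → 62/92 = 0.6739
  class_1: TP=72, FP=6+11=17, FN=8+16=24 → 144/185 = 0.7784
  class_2: TP=35, FP=6+16=22, FN=10+11=21 → 70/113 = 0.6195
Highest is class 'class_1' with F1 score = 0.778.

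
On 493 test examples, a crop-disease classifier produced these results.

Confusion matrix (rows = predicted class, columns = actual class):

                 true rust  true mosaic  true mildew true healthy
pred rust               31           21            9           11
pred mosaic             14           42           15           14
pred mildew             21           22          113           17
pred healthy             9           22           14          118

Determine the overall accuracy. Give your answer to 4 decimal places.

0.6166

Accuracy = trace / total = (31+42+113+118=304) / 493 = 304/493 = 0.6166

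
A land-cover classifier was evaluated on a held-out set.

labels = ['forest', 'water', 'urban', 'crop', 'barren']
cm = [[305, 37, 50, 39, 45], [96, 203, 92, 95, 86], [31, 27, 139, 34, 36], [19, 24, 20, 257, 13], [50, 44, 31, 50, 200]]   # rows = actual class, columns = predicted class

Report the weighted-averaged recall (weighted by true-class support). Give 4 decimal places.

0.5457

Per-class recall (TP/(TP+FN)):
  forest: TP=305, FN=37+50+39+45=171 → 305/476 = 0.64076
  water: TP=203, FN=96+92+95+86=369 → 203/572 = 0.35490
  urban: TP=139, FN=31+27+34+36=128 → 139/267 = 0.52060
  crop: TP=257, FN=19+24+20+13=76 → 257/333 = 0.77177
  barren: TP=200, FN=50+44+31+50=175 → 200/375 = 0.53333
Weighted-recall = Σ (supportᵢ/N)·recallᵢ with N=2023: (476/2023)·0.64076 + (572/2023)·0.35490 + (267/2023)·0.52060 + (333/2023)·0.77177 + (375/2023)·0.53333 = 0.5457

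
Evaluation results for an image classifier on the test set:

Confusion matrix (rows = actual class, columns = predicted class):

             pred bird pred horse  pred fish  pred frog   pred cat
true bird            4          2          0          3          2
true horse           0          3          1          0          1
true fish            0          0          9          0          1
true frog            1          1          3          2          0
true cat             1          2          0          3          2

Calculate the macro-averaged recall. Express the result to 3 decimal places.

0.480

Per-class recall (TP/(TP+FN)):
  bird: TP=4, FN=2+0+3+2=7 → 4/11 = 0.3636
  horse: TP=3, FN=0+1+0+1=2 → 3/5 = 0.6000
  fish: TP=9, FN=0+0+0+1=1 → 9/10 = 0.9000
  frog: TP=2, FN=1+1+3+0=5 → 2/7 = 0.2857
  cat: TP=2, FN=1+2+0+3=6 → 2/8 = 0.2500
Macro-recall = mean = (0.3636 + 0.6000 + 0.9000 + 0.2857 + 0.2500) / 5 = 0.480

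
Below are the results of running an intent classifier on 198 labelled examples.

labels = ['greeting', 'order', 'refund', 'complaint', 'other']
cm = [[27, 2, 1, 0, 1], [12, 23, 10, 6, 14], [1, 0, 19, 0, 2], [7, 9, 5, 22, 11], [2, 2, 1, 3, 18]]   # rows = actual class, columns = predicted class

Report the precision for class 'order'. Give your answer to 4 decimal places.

0.6389

precision = TP/(TP+FP).
order: TP=23, FP=2+0+9+2=13 → 23/36 = 0.63889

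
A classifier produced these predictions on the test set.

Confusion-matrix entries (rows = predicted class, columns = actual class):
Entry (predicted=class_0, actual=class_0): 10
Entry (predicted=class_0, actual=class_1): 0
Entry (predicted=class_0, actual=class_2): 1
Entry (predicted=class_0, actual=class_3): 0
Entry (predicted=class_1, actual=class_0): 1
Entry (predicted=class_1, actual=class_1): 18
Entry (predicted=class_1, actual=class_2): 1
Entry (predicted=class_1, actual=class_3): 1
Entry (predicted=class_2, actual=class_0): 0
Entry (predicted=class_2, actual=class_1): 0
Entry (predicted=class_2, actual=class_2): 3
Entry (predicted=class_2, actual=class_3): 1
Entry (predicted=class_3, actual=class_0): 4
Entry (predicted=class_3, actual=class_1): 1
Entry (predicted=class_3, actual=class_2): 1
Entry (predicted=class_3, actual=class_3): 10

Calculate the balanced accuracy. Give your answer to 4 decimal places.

0.7368

Balanced accuracy = mean of per-class recall.
  class_0: recall = 10/15 = 0.66667
  class_1: recall = 18/19 = 0.94737
  class_2: recall = 3/6 = 0.50000
  class_3: recall = 10/12 = 0.83333
Mean = (0.66667 + 0.94737 + 0.50000 + 0.83333) / 4 = 0.7368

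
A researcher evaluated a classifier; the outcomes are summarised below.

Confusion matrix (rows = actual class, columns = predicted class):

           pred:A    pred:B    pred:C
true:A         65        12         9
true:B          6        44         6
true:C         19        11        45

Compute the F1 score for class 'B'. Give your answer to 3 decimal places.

Take TP from the diagonal, FP from the rest of the 'B' prediction marginal, FN from the rest of the 'B' actual marginal.
F1 score = 2·TP/(2·TP+FP+FN).
B: TP=44, FP=12+11=23, FN=6+6=12 → 88/123 = 0.7154

0.715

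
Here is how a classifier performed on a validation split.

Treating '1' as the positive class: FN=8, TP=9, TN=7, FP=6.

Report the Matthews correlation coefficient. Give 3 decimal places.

MCC = (TP·TN − FP·FN) / √((TP+FP)(TP+FN)(TN+FP)(TN+FN))
Numerator = 9·7 − 6·8 = 15
Denominator = √(15·17·13·15) = √49725 = 222.9910
MCC = 15 / 222.9910 = 0.067

0.067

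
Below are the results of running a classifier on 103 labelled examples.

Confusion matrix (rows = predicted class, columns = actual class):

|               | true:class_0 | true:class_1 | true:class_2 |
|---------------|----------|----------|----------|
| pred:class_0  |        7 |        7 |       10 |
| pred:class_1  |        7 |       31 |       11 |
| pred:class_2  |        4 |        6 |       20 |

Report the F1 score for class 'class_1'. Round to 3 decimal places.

0.667

Take TP from the diagonal, FP from the rest of the 'class_1' prediction marginal, FN from the rest of the 'class_1' actual marginal.
F1 score = 2·TP/(2·TP+FP+FN).
class_1: TP=31, FP=7+11=18, FN=7+6=13 → 62/93 = 0.6667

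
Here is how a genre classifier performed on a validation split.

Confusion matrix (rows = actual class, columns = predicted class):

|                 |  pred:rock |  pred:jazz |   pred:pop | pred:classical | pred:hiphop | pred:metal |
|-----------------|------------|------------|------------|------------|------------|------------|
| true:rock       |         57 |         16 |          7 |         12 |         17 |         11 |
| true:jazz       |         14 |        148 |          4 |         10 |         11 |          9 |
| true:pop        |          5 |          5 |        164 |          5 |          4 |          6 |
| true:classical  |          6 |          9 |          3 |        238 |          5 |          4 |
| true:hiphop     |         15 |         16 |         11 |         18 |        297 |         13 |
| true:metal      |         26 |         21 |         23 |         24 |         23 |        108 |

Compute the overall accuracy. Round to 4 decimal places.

0.7414

Accuracy = trace / total = (57+148+164+238+297+108=1012) / 1365 = 1012/1365 = 0.7414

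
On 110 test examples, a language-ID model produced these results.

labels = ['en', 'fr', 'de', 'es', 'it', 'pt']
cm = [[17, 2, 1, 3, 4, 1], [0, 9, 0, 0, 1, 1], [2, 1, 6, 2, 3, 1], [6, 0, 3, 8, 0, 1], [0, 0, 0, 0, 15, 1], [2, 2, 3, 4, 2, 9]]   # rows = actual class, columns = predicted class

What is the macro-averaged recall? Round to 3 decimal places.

Per-class recall (TP/(TP+FN)):
  en: TP=17, FN=2+1+3+4+1=11 → 17/28 = 0.6071
  fr: TP=9, FN=0+0+0+1+1=2 → 9/11 = 0.8182
  de: TP=6, FN=2+1+2+3+1=9 → 6/15 = 0.4000
  es: TP=8, FN=6+0+3+0+1=10 → 8/18 = 0.4444
  it: TP=15, FN=0+0+0+0+1=1 → 15/16 = 0.9375
  pt: TP=9, FN=2+2+3+4+2=13 → 9/22 = 0.4091
Macro-recall = mean = (0.6071 + 0.8182 + 0.4000 + 0.4444 + 0.9375 + 0.4091) / 6 = 0.603

0.603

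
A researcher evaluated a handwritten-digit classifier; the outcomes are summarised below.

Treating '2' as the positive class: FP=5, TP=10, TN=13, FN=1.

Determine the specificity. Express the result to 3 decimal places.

0.722

Specificity = TN/(TN+FP) = 13/(13+5) = 0.722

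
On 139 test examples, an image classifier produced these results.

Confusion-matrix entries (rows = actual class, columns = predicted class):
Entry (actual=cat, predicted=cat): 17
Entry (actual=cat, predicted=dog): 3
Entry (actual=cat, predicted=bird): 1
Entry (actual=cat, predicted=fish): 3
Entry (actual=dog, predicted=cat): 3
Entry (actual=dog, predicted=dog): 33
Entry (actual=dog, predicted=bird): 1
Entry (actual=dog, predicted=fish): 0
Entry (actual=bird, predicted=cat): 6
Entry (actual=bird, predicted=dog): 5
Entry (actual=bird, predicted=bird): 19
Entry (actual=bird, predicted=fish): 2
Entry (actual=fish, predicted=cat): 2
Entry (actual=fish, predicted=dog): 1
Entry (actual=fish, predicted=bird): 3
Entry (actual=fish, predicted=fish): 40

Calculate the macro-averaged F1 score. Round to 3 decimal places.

0.762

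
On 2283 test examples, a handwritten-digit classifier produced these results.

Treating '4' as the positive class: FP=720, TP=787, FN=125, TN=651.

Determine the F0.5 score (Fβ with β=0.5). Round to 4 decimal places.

0.5670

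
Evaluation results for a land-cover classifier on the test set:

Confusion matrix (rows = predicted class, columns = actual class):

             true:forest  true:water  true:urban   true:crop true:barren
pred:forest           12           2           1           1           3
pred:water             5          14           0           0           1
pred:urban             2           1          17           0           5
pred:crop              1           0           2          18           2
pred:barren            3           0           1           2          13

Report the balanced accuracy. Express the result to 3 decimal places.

Balanced accuracy = mean of per-class recall.
  forest: recall = 12/23 = 0.5217
  water: recall = 14/17 = 0.8235
  urban: recall = 17/21 = 0.8095
  crop: recall = 18/21 = 0.8571
  barren: recall = 13/24 = 0.5417
Mean = (0.5217 + 0.8235 + 0.8095 + 0.8571 + 0.5417) / 5 = 0.711

0.711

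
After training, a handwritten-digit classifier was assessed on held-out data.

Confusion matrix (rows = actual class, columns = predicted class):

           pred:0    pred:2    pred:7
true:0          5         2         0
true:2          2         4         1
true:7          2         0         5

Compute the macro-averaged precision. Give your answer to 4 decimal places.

0.6852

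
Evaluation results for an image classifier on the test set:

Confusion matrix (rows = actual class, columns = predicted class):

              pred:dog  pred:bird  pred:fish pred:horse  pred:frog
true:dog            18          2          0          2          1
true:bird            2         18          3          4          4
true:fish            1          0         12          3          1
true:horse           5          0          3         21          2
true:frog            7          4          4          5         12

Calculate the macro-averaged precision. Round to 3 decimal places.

Per-class precision (TP/(TP+FP)):
  dog: TP=18, FP=2+1+5+7=15 → 18/33 = 0.5455
  bird: TP=18, FP=2+0+0+4=6 → 18/24 = 0.7500
  fish: TP=12, FP=0+3+3+4=10 → 12/22 = 0.5455
  horse: TP=21, FP=2+4+3+5=14 → 21/35 = 0.6000
  frog: TP=12, FP=1+4+1+2=8 → 12/20 = 0.6000
Macro-precision = mean = (0.5455 + 0.7500 + 0.5455 + 0.6000 + 0.6000) / 5 = 0.608

0.608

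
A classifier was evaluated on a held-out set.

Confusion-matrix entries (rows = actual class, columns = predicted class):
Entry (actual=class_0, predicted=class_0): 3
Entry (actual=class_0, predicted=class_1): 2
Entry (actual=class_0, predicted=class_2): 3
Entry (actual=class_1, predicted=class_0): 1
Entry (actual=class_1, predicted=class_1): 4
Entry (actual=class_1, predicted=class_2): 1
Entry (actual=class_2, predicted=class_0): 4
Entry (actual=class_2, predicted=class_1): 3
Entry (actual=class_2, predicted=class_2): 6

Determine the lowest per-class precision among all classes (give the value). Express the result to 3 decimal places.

Per-class precision (TP/(TP+FP)):
  class_0: TP=3, FP=1+4=5 → 3/8 = 0.3750
  class_1: TP=4, FP=2+3=5 → 4/9 = 0.4444
  class_2: TP=6, FP=3+1=4 → 6/10 = 0.6000
Lowest is class 'class_0' with precision = 0.375.

0.375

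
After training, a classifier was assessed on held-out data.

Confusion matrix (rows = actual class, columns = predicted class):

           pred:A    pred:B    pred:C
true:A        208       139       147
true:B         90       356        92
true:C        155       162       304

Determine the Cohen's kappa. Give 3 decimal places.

Observed agreement pₒ = trace/N = 868/1653 = 0.5251
Expected agreement pₑ = Σ (rowᵢ·colᵢ)/N² = (494·453 + 538·657 + 621·543)/1653² = 0.3347
κ = (pₒ − pₑ)/(1 − pₑ) = (0.5251 − 0.3347)/(1 − 0.3347) = 0.286

0.286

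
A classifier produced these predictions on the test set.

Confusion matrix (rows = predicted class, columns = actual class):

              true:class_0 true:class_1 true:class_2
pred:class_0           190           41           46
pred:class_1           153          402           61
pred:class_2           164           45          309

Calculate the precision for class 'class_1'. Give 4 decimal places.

precision = TP/(TP+FP).
class_1: TP=402, FP=153+61=214 → 402/616 = 0.65260

0.6526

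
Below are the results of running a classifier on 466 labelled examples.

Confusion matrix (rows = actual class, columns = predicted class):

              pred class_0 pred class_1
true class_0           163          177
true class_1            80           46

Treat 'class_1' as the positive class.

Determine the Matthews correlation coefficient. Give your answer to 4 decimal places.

-0.1383

MCC = (TP·TN − FP·FN) / √((TP+FP)(TP+FN)(TN+FP)(TN+FN))
Numerator = 46·163 − 177·80 = -6662
Denominator = √(223·126·340·243) = √2321456760 = 48181.4981
MCC = -6662 / 48181.4981 = -0.1383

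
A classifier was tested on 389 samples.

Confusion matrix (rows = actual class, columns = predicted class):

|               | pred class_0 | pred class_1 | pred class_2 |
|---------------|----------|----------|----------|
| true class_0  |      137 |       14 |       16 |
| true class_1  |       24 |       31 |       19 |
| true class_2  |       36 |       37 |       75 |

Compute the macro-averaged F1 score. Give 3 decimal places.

Per-class F1 score (2·TP/(2·TP+FP+FN)):
  class_0: TP=137, FP=24+36=60, FN=14+16=30 → 274/364 = 0.7527
  class_1: TP=31, FP=14+37=51, FN=24+19=43 → 62/156 = 0.3974
  class_2: TP=75, FP=16+19=35, FN=36+37=73 → 150/258 = 0.5814
Macro-F1 score = mean = (0.7527 + 0.3974 + 0.5814) / 3 = 0.577

0.577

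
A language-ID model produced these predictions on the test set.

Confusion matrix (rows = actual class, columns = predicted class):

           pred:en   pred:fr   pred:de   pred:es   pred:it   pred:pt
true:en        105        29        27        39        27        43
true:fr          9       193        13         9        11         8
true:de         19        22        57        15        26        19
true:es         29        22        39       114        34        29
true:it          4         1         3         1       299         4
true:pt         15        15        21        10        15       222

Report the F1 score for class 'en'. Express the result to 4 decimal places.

Treat 'en' as positive and all other classes as negative.
F1 score = 2·TP/(2·TP+FP+FN).
en: TP=105, FP=9+19+29+4+15=76, FN=29+27+39+27+43=165 → 210/451 = 0.46563

0.4656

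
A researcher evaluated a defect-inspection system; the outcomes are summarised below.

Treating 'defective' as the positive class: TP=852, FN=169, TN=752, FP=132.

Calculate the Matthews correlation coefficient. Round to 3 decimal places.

MCC = (TP·TN − FP·FN) / √((TP+FP)(TP+FN)(TN+FP)(TN+FN))
Numerator = 852·752 − 132·169 = 618396
Denominator = √(984·1021·884·921) = √817961260896 = 904412.1079
MCC = 618396 / 904412.1079 = 0.684

0.684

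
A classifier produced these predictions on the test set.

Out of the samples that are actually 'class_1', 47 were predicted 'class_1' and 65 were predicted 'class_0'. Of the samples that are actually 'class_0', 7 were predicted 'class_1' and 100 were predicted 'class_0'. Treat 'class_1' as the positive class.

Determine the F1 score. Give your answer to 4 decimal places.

Precision = TP/(TP+FP) = 47/54 = 0.8704
Recall = TP/(TP+FN) = 47/112 = 0.4196
F1 = 2·TP/(2·TP+FP+FN) = 94/166 = 0.5663

0.5663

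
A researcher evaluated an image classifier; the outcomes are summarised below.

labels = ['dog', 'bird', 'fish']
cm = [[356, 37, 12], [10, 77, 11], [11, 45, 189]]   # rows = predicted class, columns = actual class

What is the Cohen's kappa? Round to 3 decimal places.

0.722

Observed agreement pₒ = trace/N = 622/748 = 0.8316
Expected agreement pₑ = Σ (rowᵢ·colᵢ)/N² = (377·405 + 159·98 + 212·245)/748² = 0.3936
κ = (pₒ − pₑ)/(1 − pₑ) = (0.8316 − 0.3936)/(1 − 0.3936) = 0.722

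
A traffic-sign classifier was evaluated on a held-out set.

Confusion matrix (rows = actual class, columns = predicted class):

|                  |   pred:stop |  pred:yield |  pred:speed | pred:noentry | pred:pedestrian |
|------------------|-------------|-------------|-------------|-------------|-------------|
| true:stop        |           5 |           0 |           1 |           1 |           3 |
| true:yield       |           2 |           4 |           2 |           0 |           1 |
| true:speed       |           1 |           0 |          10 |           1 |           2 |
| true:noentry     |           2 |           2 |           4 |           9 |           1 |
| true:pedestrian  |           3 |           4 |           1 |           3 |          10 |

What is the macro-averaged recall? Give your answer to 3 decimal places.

0.527

Per-class recall (TP/(TP+FN)):
  stop: TP=5, FN=0+1+1+3=5 → 5/10 = 0.5000
  yield: TP=4, FN=2+2+0+1=5 → 4/9 = 0.4444
  speed: TP=10, FN=1+0+1+2=4 → 10/14 = 0.7143
  noentry: TP=9, FN=2+2+4+1=9 → 9/18 = 0.5000
  pedestrian: TP=10, FN=3+4+1+3=11 → 10/21 = 0.4762
Macro-recall = mean = (0.5000 + 0.4444 + 0.7143 + 0.5000 + 0.4762) / 5 = 0.527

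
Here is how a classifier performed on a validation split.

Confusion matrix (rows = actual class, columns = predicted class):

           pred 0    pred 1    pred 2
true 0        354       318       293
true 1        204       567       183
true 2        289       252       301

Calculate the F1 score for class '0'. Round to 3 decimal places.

0.391

Take TP from the diagonal, FP from the rest of the '0' prediction marginal, FN from the rest of the '0' actual marginal.
F1 score = 2·TP/(2·TP+FP+FN).
0: TP=354, FP=204+289=493, FN=318+293=611 → 708/1812 = 0.3907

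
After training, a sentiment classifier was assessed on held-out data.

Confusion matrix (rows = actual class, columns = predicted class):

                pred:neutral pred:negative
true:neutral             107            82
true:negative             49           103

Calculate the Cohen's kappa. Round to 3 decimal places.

Observed agreement pₒ = trace/N = 210/341 = 0.6158
Expected agreement pₑ = Σ (rowᵢ·colᵢ)/N² = (189·156 + 152·185)/341² = 0.4954
κ = (pₒ − pₑ)/(1 − pₑ) = (0.6158 − 0.4954)/(1 − 0.4954) = 0.239

0.239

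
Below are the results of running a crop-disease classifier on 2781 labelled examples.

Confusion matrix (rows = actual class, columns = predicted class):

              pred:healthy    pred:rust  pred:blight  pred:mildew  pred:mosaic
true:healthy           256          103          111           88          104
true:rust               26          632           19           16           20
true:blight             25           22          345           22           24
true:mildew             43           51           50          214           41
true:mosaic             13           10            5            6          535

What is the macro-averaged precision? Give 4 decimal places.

0.6972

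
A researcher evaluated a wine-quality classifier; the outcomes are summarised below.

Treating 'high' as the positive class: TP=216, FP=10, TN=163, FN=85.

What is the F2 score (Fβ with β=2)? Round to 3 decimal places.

0.755

Fβ = (1+β²)·TP / ((1+β²)·TP + β²·FN + FP), with β²=4
= 5·216 / (5·216 + 4·85 + 10) = 0.755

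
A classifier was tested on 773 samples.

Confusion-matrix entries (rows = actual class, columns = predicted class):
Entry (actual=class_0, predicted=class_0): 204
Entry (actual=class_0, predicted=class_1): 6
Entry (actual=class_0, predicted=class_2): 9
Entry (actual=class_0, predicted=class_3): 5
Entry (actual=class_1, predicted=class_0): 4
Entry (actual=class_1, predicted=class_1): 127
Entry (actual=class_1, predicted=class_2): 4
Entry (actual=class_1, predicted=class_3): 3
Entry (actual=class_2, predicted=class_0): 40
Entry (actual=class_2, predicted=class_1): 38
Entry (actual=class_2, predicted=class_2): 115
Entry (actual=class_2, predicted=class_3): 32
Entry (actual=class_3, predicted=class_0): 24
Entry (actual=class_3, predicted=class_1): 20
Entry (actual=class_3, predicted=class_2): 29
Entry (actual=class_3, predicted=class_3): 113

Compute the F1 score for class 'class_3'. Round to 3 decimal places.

One-vs-rest for 'class_3': TP = diagonal; FP = other classes predicted 'class_3'; FN = 'class_3' predicted as other.
F1 score = 2·TP/(2·TP+FP+FN).
class_3: TP=113, FP=5+3+32=40, FN=24+20+29=73 → 226/339 = 0.6667

0.667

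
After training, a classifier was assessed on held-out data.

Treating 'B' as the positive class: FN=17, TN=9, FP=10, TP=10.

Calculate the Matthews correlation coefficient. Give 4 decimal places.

MCC = (TP·TN − FP·FN) / √((TP+FP)(TP+FN)(TN+FP)(TN+FN))
Numerator = 10·9 − 10·17 = -80
Denominator = √(20·27·19·26) = √266760 = 516.4881
MCC = -80 / 516.4881 = -0.1549

-0.1549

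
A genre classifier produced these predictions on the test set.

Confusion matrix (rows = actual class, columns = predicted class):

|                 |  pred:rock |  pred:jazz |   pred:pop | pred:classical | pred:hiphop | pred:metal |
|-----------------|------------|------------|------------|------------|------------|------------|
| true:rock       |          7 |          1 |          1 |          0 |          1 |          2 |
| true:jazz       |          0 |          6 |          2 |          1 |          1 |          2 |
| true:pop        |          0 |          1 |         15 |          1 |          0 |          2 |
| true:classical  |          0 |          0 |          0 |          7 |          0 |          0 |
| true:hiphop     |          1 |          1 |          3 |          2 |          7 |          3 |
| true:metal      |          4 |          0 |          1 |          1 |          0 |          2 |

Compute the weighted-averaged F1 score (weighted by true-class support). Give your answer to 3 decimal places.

0.583

Per-class F1 score (2·TP/(2·TP+FP+FN)):
  rock: TP=7, FP=0+0+0+1+4=5, FN=1+1+0+1+2=5 → 14/24 = 0.5833
  jazz: TP=6, FP=1+1+0+1+0=3, FN=0+2+1+1+2=6 → 12/21 = 0.5714
  pop: TP=15, FP=1+2+0+3+1=7, FN=0+1+1+0+2=4 → 30/41 = 0.7317
  classical: TP=7, FP=0+1+1+2+1=5, FN=0+0+0+0+0=0 → 14/19 = 0.7368
  hiphop: TP=7, FP=1+1+0+0+0=2, FN=1+1+3+2+3=10 → 14/26 = 0.5385
  metal: TP=2, FP=2+2+2+0+3=9, FN=4+0+1+1+0=6 → 4/19 = 0.2105
Weighted-F1 score = Σ (supportᵢ/N)·F1 scoreᵢ with N=75: (12/75)·0.5833 + (12/75)·0.5714 + (19/75)·0.7317 + (7/75)·0.7368 + (17/75)·0.5385 + (8/75)·0.2105 = 0.583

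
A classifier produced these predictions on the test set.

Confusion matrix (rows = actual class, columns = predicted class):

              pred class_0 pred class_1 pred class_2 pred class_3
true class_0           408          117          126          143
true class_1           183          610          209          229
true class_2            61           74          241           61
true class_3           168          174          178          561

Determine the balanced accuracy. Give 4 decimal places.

0.5200

Balanced accuracy = mean of per-class recall.
  class_0: recall = 408/794 = 0.51385
  class_1: recall = 610/1231 = 0.49553
  class_2: recall = 241/437 = 0.55149
  class_3: recall = 561/1081 = 0.51896
Mean = (0.51385 + 0.49553 + 0.55149 + 0.51896) / 4 = 0.5200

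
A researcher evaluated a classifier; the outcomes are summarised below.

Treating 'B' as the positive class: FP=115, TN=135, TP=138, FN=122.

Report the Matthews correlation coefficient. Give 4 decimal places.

MCC = (TP·TN − FP·FN) / √((TP+FP)(TP+FN)(TN+FP)(TN+FN))
Numerator = 138·135 − 115·122 = 4600
Denominator = √(253·260·250·257) = √4226365000 = 65010.4992
MCC = 4600 / 65010.4992 = 0.0708

0.0708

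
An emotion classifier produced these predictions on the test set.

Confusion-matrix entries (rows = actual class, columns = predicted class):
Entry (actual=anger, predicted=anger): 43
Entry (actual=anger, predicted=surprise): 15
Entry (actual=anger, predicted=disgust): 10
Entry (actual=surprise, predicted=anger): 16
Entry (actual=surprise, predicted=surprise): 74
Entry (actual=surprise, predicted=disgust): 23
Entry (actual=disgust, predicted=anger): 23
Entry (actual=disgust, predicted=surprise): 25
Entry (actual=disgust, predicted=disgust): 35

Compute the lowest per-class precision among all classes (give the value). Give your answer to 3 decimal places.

Per-class precision (TP/(TP+FP)):
  anger: TP=43, FP=16+23=39 → 43/82 = 0.5244
  surprise: TP=74, FP=15+25=40 → 74/114 = 0.6491
  disgust: TP=35, FP=10+23=33 → 35/68 = 0.5147
Lowest is class 'disgust' with precision = 0.515.

0.515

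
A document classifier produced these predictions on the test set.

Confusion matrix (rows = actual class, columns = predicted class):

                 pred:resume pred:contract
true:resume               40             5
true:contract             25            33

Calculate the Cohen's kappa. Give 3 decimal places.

Observed agreement pₒ = trace/N = 73/103 = 0.7087
Expected agreement pₑ = Σ (rowᵢ·colᵢ)/N² = (45·65 + 58·38)/103² = 0.4835
κ = (pₒ − pₑ)/(1 − pₑ) = (0.7087 − 0.4835)/(1 − 0.4835) = 0.436

0.436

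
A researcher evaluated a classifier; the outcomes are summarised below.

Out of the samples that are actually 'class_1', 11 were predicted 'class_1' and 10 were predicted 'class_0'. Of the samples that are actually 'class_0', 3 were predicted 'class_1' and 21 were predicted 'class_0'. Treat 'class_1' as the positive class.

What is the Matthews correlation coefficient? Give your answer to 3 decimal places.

0.430

MCC = (TP·TN − FP·FN) / √((TP+FP)(TP+FN)(TN+FP)(TN+FN))
Numerator = 11·21 − 3·10 = 201
Denominator = √(14·21·24·31) = √218736 = 467.6922
MCC = 201 / 467.6922 = 0.430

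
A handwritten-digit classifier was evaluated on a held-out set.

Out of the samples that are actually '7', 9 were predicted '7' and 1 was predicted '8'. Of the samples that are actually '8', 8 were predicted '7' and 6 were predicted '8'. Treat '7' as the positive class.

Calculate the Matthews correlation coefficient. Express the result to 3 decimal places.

MCC = (TP·TN − FP·FN) / √((TP+FP)(TP+FN)(TN+FP)(TN+FN))
Numerator = 9·6 − 8·1 = 46
Denominator = √(17·10·14·7) = √16660 = 129.0736
MCC = 46 / 129.0736 = 0.356

0.356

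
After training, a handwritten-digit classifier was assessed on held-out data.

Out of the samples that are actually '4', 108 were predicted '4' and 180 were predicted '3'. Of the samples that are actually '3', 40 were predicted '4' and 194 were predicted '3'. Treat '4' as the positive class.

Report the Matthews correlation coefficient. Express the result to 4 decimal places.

0.2252

MCC = (TP·TN − FP·FN) / √((TP+FP)(TP+FN)(TN+FP)(TN+FN))
Numerator = 108·194 − 40·180 = 13752
Denominator = √(148·288·234·374) = √3730281984 = 61076.0344
MCC = 13752 / 61076.0344 = 0.2252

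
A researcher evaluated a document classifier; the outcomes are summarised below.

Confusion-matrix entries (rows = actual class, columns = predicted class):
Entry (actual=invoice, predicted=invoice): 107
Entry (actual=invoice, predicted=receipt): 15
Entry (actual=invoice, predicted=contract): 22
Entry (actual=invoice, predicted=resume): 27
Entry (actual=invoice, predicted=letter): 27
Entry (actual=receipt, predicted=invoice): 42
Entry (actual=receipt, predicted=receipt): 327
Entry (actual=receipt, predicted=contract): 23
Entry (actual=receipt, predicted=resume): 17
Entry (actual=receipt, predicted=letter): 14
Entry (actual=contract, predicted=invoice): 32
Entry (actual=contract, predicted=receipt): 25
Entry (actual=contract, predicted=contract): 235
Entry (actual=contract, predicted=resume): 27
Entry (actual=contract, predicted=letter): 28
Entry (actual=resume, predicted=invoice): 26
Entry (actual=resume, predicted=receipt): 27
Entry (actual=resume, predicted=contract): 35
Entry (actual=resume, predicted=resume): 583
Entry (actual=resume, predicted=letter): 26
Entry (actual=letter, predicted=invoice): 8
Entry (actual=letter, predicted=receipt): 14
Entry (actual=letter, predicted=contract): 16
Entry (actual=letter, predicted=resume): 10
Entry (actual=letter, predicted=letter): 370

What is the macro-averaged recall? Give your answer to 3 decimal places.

0.742

Per-class recall (TP/(TP+FN)):
  invoice: TP=107, FN=15+22+27+27=91 → 107/198 = 0.5404
  receipt: TP=327, FN=42+23+17+14=96 → 327/423 = 0.7730
  contract: TP=235, FN=32+25+27+28=112 → 235/347 = 0.6772
  resume: TP=583, FN=26+27+35+26=114 → 583/697 = 0.8364
  letter: TP=370, FN=8+14+16+10=48 → 370/418 = 0.8852
Macro-recall = mean = (0.5404 + 0.7730 + 0.6772 + 0.8364 + 0.8852) / 5 = 0.742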